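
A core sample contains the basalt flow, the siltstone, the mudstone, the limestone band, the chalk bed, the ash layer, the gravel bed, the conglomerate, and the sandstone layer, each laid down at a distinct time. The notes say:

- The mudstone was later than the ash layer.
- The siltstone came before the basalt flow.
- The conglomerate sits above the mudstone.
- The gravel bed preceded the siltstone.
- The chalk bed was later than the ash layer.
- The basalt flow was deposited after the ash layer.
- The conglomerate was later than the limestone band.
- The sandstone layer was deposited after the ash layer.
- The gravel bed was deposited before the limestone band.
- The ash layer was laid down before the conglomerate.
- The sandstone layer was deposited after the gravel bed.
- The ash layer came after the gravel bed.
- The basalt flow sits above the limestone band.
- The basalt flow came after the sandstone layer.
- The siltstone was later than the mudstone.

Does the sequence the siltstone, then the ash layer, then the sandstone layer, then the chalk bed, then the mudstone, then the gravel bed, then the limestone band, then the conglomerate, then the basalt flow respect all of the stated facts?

The constraints require the gravel bed before the siltstone, but in the proposed sequence the siltstone appears ahead of the gravel bed. That one violation is enough.

no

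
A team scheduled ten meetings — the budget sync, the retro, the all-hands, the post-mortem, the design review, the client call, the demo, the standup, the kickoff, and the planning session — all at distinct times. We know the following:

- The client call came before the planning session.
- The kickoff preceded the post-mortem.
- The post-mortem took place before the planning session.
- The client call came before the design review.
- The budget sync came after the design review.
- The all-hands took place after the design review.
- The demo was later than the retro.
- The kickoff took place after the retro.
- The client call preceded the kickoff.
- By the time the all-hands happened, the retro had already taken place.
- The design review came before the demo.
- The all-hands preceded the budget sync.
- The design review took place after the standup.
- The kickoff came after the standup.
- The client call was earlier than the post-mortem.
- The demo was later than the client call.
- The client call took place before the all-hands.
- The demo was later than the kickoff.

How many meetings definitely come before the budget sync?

Directly stated before the budget sync: the all-hands and the design review.
The client call reaches the budget sync via the client call → the all-hands → the budget sync.
The retro reaches the budget sync via the retro → the all-hands → the budget sync.
The standup reaches the budget sync via the standup → the design review → the budget sync.
No chain forces the demo (or any of the others) ahead of the budget sync.
That's the all-hands, the client call, the design review, the retro, and the standup — 5 in all.

5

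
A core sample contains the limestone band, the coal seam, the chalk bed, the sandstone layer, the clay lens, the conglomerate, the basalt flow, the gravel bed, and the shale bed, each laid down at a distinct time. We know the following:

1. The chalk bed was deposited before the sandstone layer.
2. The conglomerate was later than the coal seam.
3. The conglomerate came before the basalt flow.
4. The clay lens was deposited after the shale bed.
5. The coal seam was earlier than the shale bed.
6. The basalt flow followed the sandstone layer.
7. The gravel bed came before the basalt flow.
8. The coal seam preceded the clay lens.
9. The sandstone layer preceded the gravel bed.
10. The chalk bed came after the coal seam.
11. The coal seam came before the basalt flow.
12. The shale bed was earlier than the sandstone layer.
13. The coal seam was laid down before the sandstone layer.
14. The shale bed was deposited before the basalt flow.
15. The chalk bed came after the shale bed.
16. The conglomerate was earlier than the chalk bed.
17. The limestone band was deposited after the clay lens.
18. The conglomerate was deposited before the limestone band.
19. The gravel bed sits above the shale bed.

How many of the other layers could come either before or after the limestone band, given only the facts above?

4

Forced before the limestone band: the clay lens, the coal seam, the conglomerate, and the shale bed.
That leaves the basalt flow, the chalk bed, the gravel bed, and the sandstone layer with no forced order relative to the limestone band — 4.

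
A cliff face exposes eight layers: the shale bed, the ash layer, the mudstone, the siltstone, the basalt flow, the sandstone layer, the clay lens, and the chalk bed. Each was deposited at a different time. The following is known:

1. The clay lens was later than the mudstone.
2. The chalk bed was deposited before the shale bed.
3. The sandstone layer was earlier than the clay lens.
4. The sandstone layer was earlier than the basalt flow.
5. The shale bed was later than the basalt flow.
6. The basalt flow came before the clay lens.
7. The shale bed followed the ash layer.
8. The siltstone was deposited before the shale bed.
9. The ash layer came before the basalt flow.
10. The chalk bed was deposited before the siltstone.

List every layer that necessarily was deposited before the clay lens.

the ash layer, the basalt flow, the mudstone, the sandstone layer

Directly stated before the clay lens: the basalt flow, the mudstone, and the sandstone layer.
The ash layer reaches the clay lens via the ash layer → the basalt flow → the clay lens.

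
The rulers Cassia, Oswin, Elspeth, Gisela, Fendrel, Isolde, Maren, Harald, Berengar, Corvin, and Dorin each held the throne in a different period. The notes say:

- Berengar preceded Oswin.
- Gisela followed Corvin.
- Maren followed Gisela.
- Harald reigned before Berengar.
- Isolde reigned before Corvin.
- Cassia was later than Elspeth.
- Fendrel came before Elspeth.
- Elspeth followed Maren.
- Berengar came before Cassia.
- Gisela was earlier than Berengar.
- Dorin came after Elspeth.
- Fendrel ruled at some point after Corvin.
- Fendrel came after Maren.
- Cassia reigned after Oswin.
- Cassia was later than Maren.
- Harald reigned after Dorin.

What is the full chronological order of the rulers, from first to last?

Isolde, Corvin, Gisela, Maren, Fendrel, Elspeth, Dorin, Harald, Berengar, Oswin, Cassia

The constraints fix every adjacent pair, so only one ordering works:
Isolde → Corvin → Gisela → Maren → Fendrel → Elspeth → Dorin → Harald → Berengar → Oswin → Cassia.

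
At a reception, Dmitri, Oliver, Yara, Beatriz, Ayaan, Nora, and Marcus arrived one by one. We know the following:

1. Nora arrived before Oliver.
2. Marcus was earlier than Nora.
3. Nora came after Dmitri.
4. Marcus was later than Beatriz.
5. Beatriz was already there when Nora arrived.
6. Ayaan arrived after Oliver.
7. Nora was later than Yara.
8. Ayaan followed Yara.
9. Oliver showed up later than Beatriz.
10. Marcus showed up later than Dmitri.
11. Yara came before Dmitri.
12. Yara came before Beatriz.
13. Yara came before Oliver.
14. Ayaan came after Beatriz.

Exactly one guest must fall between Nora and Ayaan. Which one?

Oliver

Tracing the constraints gives Nora → Oliver → Ayaan, so Oliver sits after Nora and before Ayaan.
No other guest is forced both after Nora and before Ayaan.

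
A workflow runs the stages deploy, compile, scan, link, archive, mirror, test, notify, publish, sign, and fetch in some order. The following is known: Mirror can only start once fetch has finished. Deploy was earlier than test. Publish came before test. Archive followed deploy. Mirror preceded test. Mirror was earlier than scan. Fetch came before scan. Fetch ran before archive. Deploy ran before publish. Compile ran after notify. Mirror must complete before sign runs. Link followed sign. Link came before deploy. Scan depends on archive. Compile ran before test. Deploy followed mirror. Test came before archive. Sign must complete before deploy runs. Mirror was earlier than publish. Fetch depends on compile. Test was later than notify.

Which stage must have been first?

Notify has a chain of constraints placing it before every other stage, so notify must be first.

notify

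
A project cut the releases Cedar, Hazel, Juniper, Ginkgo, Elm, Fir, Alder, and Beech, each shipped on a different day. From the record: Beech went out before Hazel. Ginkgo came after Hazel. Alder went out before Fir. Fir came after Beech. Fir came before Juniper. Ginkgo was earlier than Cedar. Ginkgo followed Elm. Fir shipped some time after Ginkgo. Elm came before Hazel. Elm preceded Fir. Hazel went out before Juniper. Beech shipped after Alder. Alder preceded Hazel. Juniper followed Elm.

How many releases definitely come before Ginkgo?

4

Directly stated before Ginkgo: Elm and Hazel.
Alder reaches Ginkgo via Alder → Hazel → Ginkgo.
Beech reaches Ginkgo via Beech → Hazel → Ginkgo.
No chain forces Cedar (or any of the others) ahead of Ginkgo.
That's Alder, Beech, Elm, and Hazel — 4 in all.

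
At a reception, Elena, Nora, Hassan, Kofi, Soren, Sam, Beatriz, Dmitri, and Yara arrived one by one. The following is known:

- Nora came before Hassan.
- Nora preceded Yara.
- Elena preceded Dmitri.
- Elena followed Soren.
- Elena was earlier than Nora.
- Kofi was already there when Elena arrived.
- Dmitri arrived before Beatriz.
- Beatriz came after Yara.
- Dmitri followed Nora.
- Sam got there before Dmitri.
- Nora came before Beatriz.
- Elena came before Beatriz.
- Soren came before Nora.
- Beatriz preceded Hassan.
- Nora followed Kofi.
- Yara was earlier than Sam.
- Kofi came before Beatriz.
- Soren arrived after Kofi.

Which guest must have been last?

Hassan

Every other guest has a chain of constraints placing them before Hassan, so Hassan is last.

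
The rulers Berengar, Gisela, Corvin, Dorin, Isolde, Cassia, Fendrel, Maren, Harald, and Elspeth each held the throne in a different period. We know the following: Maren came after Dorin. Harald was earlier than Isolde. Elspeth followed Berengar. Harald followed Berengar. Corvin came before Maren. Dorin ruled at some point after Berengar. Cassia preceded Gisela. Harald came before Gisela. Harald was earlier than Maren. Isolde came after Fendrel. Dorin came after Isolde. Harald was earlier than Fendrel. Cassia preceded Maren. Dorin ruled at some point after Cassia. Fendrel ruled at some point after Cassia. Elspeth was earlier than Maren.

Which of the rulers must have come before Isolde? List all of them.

Directly stated before Isolde: Fendrel and Harald.
Berengar reaches Isolde via Berengar → Harald → Isolde.
Cassia reaches Isolde via Cassia → Fendrel → Isolde.

Berengar, Cassia, Fendrel, Harald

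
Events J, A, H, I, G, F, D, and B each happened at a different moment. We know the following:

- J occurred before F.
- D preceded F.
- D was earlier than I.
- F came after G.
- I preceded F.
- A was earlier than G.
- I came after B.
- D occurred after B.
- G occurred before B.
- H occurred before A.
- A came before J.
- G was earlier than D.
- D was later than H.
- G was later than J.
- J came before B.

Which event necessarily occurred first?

H

H has a chain of constraints placing it before every other event, so H must be first.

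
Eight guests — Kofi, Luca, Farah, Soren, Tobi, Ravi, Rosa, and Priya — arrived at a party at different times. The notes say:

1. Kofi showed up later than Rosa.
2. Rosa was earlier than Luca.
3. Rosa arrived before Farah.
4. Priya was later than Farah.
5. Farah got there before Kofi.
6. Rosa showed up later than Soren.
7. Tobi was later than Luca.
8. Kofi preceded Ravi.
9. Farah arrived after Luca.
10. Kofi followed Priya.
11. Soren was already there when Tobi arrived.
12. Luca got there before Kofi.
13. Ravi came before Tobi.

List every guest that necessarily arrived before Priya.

Directly stated before Priya: Farah.
Luca reaches Priya via Luca → Farah → Priya.
Rosa reaches Priya via Rosa → Farah → Priya.
Soren reaches Priya via Soren → Rosa → Farah → Priya.

Farah, Luca, Rosa, Soren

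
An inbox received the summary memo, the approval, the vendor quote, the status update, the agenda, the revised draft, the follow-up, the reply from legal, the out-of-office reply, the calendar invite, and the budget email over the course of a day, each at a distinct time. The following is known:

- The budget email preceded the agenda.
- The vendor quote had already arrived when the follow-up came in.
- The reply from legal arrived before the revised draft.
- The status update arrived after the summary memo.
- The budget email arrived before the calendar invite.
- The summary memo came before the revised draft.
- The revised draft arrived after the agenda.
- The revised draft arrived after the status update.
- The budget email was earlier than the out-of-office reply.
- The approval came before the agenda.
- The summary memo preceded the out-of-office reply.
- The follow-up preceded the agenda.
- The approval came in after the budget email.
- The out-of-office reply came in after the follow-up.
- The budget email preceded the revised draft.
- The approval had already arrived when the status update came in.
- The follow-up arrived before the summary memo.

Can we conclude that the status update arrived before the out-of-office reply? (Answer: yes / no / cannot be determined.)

No chain of stated constraints runs from the status update to the out-of-office reply, and none runs from the out-of-office reply to the status update either.
So the relative order of the status update and the out-of-office reply is not fixed by the given facts.

cannot be determined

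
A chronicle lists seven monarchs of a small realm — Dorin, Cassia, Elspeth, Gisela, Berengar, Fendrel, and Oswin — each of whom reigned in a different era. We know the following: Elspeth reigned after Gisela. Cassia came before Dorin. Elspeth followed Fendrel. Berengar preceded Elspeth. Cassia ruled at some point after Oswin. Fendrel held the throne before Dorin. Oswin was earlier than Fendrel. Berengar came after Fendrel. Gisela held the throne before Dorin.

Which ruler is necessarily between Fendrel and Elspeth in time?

Tracing the constraints gives Fendrel → Berengar → Elspeth, so Berengar sits after Fendrel and before Elspeth.
No other ruler is forced both after Fendrel and before Elspeth.

Berengar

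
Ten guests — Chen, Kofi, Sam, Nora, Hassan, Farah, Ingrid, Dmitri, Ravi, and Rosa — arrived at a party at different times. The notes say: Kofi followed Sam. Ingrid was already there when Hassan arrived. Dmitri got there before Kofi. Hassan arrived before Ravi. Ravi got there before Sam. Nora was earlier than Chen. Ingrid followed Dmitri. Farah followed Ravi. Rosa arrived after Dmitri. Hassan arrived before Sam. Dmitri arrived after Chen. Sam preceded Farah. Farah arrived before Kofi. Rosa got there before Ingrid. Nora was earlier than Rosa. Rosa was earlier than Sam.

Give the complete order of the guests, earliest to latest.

The constraints fix every adjacent pair, so only one ordering works:
Nora → Chen → Dmitri → Rosa → Ingrid → Hassan → Ravi → Sam → Farah → Kofi.

Nora, Chen, Dmitri, Rosa, Ingrid, Hassan, Ravi, Sam, Farah, Kofi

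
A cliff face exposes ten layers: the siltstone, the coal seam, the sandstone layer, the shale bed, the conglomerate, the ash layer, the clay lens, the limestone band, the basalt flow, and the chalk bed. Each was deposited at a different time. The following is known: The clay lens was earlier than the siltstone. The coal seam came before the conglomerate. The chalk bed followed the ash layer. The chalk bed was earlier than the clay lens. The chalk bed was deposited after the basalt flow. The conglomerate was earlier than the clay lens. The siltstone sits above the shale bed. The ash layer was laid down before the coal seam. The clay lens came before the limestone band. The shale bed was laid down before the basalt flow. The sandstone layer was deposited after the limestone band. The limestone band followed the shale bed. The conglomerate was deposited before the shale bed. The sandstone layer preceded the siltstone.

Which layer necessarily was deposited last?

the siltstone

Every other layer has a chain of constraints placing it before the siltstone, so the siltstone is last.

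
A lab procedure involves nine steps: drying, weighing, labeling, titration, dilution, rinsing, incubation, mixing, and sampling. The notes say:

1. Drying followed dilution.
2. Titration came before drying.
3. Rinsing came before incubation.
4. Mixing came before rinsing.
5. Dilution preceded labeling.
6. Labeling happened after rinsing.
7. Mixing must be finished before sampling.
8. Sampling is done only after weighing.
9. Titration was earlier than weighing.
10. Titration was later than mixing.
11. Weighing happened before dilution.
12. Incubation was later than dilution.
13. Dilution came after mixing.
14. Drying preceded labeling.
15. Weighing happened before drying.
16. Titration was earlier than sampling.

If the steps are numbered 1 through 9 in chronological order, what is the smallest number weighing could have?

3

Mixing and titration must both come before weighing — 2 forced predecessors.
Nothing else is forced ahead of weighing, so its earliest slot is position 2 + 1 = 3.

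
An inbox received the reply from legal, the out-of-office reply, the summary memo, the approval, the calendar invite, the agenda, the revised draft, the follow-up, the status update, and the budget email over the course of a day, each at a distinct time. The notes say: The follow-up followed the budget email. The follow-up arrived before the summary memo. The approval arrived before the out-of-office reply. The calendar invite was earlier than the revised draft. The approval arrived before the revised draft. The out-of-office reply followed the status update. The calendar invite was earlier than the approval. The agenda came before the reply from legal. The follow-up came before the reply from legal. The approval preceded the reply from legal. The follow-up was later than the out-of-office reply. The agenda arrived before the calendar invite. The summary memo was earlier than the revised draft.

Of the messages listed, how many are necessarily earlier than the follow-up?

6

Directly stated before the follow-up: the budget email and the out-of-office reply.
The agenda reaches the follow-up via the agenda → the calendar invite → the approval → the out-of-office reply → the follow-up.
The approval reaches the follow-up via the approval → the out-of-office reply → the follow-up.
The calendar invite reaches the follow-up via the calendar invite → the approval → the out-of-office reply → the follow-up.
Likewise the status update reaches the follow-up by chaining the stated constraints.
That's the agenda, the approval, the budget email, the calendar invite, the out-of-office reply, and the status update — 6 in all.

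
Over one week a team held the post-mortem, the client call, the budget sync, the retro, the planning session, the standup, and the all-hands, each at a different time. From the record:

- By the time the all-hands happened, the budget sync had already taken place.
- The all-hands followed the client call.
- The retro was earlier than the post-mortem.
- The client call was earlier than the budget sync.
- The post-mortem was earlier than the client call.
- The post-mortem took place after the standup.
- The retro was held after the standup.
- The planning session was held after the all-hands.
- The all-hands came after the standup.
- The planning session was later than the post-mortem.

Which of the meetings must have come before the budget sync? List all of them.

the client call, the post-mortem, the retro, the standup

Directly stated before the budget sync: the client call.
The post-mortem reaches the budget sync via the post-mortem → the client call → the budget sync.
The retro reaches the budget sync via the retro → the post-mortem → the client call → the budget sync.
The standup reaches the budget sync via the standup → the post-mortem → the client call → the budget sync.
No chain forces the planning session (or any of the others) ahead of the budget sync.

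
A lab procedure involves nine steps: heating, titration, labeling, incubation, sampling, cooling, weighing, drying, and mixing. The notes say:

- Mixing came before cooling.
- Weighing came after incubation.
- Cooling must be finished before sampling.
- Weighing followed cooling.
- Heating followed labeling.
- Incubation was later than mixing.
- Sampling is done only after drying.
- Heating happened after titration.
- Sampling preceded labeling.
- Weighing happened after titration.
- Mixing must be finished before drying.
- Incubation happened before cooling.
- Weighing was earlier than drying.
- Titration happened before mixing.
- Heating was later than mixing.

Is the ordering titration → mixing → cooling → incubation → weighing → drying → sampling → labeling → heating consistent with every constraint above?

The constraints require incubation before cooling, but in the proposed sequence cooling appears ahead of incubation. That one violation is enough.

no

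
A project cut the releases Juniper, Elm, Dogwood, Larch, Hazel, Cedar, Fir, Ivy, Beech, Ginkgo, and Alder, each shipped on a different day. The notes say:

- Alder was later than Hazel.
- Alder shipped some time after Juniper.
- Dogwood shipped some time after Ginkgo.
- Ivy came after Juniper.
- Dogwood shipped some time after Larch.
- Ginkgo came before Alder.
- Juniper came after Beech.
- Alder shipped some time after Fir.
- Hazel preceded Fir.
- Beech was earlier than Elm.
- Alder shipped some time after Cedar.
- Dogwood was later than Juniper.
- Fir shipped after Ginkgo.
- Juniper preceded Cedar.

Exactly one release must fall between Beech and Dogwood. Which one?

Juniper

Tracing the constraints gives Beech → Juniper → Dogwood, so Juniper sits after Beech and before Dogwood.
No other release is forced both after Beech and before Dogwood.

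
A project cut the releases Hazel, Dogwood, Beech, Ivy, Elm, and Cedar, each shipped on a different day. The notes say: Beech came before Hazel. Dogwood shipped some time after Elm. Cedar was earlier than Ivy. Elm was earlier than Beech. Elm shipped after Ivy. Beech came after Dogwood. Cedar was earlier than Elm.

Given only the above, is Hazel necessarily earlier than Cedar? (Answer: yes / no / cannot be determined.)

Tracing the constraints gives Cedar → Elm → Beech → Hazel, so Cedar must come before Hazel.
That means Hazel cannot be before Cedar.

no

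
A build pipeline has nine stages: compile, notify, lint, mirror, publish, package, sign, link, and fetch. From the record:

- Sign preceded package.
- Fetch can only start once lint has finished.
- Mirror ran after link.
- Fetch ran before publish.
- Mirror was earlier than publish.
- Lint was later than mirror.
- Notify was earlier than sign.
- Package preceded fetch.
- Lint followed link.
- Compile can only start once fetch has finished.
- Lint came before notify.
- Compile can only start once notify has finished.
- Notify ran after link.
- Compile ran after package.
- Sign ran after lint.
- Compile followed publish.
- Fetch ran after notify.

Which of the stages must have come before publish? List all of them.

Directly stated before publish: fetch and mirror.
Link reaches publish via link → mirror → publish.
Lint reaches publish via lint → fetch → publish.
Notify reaches publish via notify → fetch → publish.
Likewise package and sign each reach publish by chaining the stated constraints.
No chain forces compile ahead of publish.

fetch, link, lint, mirror, notify, package, sign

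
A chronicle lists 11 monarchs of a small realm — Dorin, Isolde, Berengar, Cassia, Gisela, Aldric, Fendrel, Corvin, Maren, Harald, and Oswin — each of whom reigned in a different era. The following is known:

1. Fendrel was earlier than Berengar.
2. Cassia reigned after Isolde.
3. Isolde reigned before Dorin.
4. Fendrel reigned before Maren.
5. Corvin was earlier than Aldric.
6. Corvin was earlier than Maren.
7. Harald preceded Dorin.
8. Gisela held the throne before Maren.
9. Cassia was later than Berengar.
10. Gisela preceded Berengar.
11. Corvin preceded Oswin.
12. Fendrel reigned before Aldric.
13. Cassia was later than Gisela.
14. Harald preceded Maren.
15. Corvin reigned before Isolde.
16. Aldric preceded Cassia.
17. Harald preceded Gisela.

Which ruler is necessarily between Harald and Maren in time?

Tracing the constraints gives Harald → Gisela → Maren, so Gisela sits after Harald and before Maren.
No other ruler is forced both after Harald and before Maren.

Gisela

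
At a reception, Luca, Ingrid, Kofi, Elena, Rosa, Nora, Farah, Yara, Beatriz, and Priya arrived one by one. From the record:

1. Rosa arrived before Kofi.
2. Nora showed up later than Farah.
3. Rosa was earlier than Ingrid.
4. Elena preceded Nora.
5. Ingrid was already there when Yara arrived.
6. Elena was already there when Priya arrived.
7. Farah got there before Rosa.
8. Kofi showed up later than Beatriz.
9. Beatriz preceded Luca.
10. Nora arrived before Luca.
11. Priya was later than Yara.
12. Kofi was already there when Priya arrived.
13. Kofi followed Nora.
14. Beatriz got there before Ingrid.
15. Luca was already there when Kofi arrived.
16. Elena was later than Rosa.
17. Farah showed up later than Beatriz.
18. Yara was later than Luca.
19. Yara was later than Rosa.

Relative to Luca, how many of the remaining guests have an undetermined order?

Forced before Luca: Beatriz, Elena, Farah, Nora, and Rosa; forced after Luca: Kofi, Priya, and Yara.
That leaves Ingrid with no forced order relative to Luca — 1.

1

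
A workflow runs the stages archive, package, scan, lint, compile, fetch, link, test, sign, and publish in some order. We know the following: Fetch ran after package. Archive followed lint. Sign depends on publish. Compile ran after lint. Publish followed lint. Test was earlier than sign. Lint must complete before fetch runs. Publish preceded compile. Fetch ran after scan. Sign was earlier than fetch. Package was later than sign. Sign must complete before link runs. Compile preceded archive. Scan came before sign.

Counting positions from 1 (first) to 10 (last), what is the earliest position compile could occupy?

3

Lint and publish must both come before compile — 2 forced predecessors.
Nothing else is forced ahead of compile, so its earliest slot is position 2 + 1 = 3.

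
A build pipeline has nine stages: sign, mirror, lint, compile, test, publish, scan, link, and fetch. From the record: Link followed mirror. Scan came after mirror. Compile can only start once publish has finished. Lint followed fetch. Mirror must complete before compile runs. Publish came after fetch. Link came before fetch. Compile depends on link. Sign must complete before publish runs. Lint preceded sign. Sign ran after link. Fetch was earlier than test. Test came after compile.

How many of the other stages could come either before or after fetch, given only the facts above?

Forced before fetch: link and mirror; forced after fetch: compile, lint, publish, sign, and test.
That leaves scan with no forced order relative to fetch — 1.

1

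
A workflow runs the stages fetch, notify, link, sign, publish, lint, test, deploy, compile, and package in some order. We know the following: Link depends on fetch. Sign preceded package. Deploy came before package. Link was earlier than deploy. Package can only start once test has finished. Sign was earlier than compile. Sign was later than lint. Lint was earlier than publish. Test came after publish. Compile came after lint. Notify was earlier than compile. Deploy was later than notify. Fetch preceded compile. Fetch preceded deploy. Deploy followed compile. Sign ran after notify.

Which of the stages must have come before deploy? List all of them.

Directly stated before deploy: compile, fetch, link, and notify.
Lint reaches deploy via lint → compile → deploy.
Sign reaches deploy via sign → compile → deploy.
No chain forces publish (or any of the others) ahead of deploy.

compile, fetch, link, lint, notify, sign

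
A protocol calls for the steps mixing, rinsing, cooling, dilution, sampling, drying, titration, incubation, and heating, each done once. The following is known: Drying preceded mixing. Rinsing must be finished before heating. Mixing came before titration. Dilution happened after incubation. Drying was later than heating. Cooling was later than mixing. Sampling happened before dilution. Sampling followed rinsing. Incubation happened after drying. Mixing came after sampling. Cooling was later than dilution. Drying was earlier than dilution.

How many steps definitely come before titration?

5

Directly stated before titration: mixing.
Drying reaches titration via drying → mixing → titration.
Heating reaches titration via heating → drying → mixing → titration.
Rinsing reaches titration via rinsing → sampling → mixing → titration.
Likewise sampling reaches titration by chaining the stated constraints.
That's drying, heating, mixing, rinsing, and sampling — 5 in all.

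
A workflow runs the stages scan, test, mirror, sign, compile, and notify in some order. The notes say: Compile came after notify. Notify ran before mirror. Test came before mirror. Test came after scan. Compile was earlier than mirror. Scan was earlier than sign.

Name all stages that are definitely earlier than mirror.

Directly stated before mirror: compile, notify, and test.
Scan reaches mirror via scan → test → mirror.
No chain forces sign ahead of mirror.

compile, notify, scan, test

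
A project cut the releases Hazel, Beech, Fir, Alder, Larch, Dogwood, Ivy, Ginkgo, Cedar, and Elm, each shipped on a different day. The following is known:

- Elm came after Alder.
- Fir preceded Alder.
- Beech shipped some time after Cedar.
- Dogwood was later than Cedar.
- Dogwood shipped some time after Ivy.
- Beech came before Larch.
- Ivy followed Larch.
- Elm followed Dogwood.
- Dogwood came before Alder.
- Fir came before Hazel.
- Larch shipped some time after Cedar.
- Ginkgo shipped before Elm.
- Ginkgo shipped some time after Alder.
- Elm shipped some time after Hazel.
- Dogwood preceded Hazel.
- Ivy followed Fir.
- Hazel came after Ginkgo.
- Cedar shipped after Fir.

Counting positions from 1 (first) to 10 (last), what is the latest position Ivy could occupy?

5

Ivy must come before Alder, Dogwood, Elm, Ginkgo, and Hazel — 5 releases forced after it.
Everything else can be placed before Ivy in some valid order, so Ivy can sit as late as position 10 − 5 = 5.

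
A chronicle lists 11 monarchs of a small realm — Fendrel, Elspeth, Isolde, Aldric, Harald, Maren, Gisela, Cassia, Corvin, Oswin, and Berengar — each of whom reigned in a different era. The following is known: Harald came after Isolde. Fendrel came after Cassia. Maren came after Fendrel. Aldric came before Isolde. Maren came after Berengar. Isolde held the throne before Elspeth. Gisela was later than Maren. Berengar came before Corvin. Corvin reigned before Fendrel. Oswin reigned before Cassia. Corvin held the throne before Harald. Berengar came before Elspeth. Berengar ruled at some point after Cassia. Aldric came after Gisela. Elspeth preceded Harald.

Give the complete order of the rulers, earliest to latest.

Oswin, Cassia, Berengar, Corvin, Fendrel, Maren, Gisela, Aldric, Isolde, Elspeth, Harald

The constraints fix every adjacent pair, so only one ordering works:
Oswin → Cassia → Berengar → Corvin → Fendrel → Maren → Gisela → Aldric → Isolde → Elspeth → Harald.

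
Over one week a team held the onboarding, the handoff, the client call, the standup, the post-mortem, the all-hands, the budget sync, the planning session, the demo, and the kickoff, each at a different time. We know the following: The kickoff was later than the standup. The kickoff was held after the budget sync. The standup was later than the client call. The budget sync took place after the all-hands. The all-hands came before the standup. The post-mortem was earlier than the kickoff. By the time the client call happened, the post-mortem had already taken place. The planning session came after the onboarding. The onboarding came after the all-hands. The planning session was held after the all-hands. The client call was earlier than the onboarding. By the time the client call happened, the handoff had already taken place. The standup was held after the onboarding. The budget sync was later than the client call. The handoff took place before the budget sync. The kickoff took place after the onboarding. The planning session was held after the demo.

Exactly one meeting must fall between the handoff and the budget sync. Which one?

Tracing the constraints gives the handoff → the client call → the budget sync, so the client call sits after the handoff and before the budget sync.
No other meeting is forced both after the handoff and before the budget sync.

the client call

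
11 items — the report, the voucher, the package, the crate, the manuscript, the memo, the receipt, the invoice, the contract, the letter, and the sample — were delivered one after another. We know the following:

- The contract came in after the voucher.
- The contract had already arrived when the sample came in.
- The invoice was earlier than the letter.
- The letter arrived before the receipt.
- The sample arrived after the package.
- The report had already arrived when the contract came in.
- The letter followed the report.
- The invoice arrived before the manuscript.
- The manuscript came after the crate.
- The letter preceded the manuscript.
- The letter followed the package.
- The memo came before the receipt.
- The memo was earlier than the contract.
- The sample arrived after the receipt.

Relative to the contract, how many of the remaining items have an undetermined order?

6

Forced before the contract: the memo, the report, and the voucher; forced after the contract: the sample.
That leaves the crate, the invoice, the letter, the manuscript, the package, and the receipt with no forced order relative to the contract — 6.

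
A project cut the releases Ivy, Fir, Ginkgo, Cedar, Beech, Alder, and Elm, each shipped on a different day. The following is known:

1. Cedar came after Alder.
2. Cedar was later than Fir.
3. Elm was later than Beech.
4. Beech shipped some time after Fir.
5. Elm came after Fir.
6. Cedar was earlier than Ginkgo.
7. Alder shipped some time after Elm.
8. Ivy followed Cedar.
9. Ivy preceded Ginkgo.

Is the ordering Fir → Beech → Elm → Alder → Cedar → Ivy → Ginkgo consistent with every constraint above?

yes

Check each stated constraint against the proposed order — e.g. Cedar is ahead of Ginkgo; Fir is ahead of Cedar. Every pair is in the required order; nothing is violated.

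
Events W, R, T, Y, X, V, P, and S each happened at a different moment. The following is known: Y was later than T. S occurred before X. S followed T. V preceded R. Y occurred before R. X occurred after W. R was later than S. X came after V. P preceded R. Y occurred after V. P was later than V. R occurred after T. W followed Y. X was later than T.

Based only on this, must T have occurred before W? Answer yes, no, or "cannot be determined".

Chain the constraints: T → Y → W. Each link is directly stated, so T comes before W.

yes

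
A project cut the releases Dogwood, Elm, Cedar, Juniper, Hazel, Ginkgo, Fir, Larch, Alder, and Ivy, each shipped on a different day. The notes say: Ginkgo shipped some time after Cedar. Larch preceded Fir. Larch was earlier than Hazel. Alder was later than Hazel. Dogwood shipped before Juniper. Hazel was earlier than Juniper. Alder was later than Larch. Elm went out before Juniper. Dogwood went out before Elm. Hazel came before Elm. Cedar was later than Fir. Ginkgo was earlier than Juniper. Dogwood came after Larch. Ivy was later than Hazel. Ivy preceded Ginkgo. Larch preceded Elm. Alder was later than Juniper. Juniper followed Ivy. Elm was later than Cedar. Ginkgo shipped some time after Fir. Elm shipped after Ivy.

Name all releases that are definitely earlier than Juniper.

Directly stated before Juniper: Dogwood, Elm, Ginkgo, Hazel, and Ivy.
Cedar reaches Juniper via Cedar → Elm → Juniper.
Fir reaches Juniper via Fir → Ginkgo → Juniper.
Larch reaches Juniper via Larch → Elm → Juniper.
No chain forces Alder ahead of Juniper.

Cedar, Dogwood, Elm, Fir, Ginkgo, Hazel, Ivy, Larch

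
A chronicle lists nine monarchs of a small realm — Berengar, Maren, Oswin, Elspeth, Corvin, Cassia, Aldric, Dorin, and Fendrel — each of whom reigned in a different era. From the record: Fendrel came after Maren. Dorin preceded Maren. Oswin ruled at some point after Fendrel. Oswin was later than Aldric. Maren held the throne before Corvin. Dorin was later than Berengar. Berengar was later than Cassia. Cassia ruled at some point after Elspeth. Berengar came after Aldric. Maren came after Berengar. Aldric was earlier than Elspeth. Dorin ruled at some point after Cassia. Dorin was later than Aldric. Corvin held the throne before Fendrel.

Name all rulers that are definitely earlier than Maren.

Aldric, Berengar, Cassia, Dorin, Elspeth

Directly stated before Maren: Berengar and Dorin.
Aldric reaches Maren via Aldric → Berengar → Maren.
Cassia reaches Maren via Cassia → Dorin → Maren.
Elspeth reaches Maren via Elspeth → Cassia → Dorin → Maren.
No chain forces Oswin (or any of the others) ahead of Maren.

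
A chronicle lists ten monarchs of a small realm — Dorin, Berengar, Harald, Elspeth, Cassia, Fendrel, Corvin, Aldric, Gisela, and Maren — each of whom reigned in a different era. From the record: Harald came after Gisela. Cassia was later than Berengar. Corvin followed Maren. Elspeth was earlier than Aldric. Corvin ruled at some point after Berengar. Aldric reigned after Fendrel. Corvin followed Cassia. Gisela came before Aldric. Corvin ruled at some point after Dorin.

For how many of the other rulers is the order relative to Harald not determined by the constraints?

8

Forced before Harald: Gisela.
That leaves Aldric, Berengar, Cassia, Corvin, Dorin, Elspeth, Fendrel, and Maren with no forced order relative to Harald — 8.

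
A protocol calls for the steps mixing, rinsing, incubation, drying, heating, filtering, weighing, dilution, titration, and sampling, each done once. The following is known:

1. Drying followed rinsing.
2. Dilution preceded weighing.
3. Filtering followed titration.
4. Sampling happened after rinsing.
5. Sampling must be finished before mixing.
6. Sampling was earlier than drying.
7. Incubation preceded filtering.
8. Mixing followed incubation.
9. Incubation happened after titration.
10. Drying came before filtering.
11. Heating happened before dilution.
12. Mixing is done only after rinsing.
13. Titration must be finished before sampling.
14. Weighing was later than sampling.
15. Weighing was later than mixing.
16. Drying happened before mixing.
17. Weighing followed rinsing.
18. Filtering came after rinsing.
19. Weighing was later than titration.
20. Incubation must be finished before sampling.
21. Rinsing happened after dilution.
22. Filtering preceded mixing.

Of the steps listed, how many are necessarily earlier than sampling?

5

Directly stated before sampling: incubation, rinsing, and titration.
Dilution reaches sampling via dilution → rinsing → sampling.
Heating reaches sampling via heating → dilution → rinsing → sampling.
No chain forces drying (or any of the others) ahead of sampling.
That's dilution, heating, incubation, rinsing, and titration — 5 in all.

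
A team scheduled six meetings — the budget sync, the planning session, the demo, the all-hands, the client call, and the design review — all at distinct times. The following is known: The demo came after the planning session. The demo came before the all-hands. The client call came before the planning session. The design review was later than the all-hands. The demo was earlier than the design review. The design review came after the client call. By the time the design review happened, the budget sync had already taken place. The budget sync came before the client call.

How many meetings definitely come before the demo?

3

Directly stated before the demo: the planning session.
The budget sync reaches the demo via the budget sync → the client call → the planning session → the demo.
The client call reaches the demo via the client call → the planning session → the demo.
That's the budget sync, the client call, and the planning session — 3 in all.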